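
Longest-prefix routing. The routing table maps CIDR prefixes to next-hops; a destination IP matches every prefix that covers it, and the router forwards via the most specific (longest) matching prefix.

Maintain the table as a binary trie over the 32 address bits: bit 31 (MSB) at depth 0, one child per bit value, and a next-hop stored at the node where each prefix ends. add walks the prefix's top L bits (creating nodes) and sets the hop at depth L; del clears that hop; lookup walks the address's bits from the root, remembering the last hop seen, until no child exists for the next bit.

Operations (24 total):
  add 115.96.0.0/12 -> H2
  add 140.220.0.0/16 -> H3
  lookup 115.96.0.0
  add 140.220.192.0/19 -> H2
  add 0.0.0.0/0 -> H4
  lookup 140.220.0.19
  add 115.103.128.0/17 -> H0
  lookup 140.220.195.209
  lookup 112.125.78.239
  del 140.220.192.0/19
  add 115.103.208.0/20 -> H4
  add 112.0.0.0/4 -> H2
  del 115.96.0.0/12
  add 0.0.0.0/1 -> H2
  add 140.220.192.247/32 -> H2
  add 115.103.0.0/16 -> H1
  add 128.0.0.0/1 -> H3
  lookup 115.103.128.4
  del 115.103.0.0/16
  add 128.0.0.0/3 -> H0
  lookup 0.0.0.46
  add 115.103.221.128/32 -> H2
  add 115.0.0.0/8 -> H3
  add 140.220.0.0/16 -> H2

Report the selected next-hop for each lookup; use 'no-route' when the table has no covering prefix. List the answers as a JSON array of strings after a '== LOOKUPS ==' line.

Process each operation:
  add 115.96.0.0/12 -> H2 at depth 12
  add 140.220.0.0/16 -> H3 at depth 16
  lookup 115.96.0.0: bits 011100110110 walk d0:-→d1:-→d2:-→d3:-→d4:-→d5:-→d6:-→d7:-→d8:-→d9:-→d10:-→d11:-→d12:H2 -> H2
  add 140.220.192.0/19 -> H2 at depth 19
  add 0.0.0.0/0 -> H4 at depth 0
  lookup 140.220.0.19: bits 1000110011011100 walk d0:H4→d1:-→d2:-→d3:-→d4:-→d5:-→d6:-→d7:-→d8:-→d9:-→d10:-→d11:-→d12:-→d13:-→d14:-→d15:-→d16:H3 -> H3
  add 115.103.128.0/17 -> H0 at depth 17
  lookup 140.220.195.209: bits 1000110011011100110 walk d0:H4→d1:-→d2:-→d3:-→d4:-→d5:-→d6:-→d7:-→d8:-→d9:-→d10:-→d11:-→d12:-→d13:-→d14:-→d15:-→d16:H3→d17:-→d18:-→d19:H2 -> H2
  lookup 112.125.78.239: bits 011100 walk d0:H4→d1:-→d2:-→d3:-→d4:-→d5:-→d6:- -> H4
  - 140.220.192.0/19 clear@19
  add 115.103.208.0/20 -> H4 at depth 20
  add 112.0.0.0/4 -> H2 at depth 4
  - 115.96.0.0/12 clear@12
  add 0.0.0.0/1 -> H2 at depth 1
  add 140.220.192.247/32 -> H2 at depth 32
  add 115.103.0.0/16 -> H1 at depth 16
  add 128.0.0.0/1 -> H3 at depth 1
  lookup 115.103.128.4: bits 01110011011001111 walk d0:H4→d1:H2→d2:-→d3:-→d4:H2→d5:-→d6:-→d7:-→d8:-→d9:-→d10:-→d11:-→d12:-→d13:-→d14:-→d15:-→d16:H1→d17:H0 -> H0
  - 115.103.0.0/16 clear@16
  add 128.0.0.0/3 -> H0 at depth 3
  lookup 0.0.0.46: bits 0 walk d0:H4→d1:H2 -> H2
  add 115.103.221.128/32 -> H2 at depth 32
  add 115.0.0.0/8 -> H3 at depth 8
  add 140.220.0.0/16 -> H2 at depth 16

== LOOKUPS ==
["H2","H3","H2","H4","H0","H2"]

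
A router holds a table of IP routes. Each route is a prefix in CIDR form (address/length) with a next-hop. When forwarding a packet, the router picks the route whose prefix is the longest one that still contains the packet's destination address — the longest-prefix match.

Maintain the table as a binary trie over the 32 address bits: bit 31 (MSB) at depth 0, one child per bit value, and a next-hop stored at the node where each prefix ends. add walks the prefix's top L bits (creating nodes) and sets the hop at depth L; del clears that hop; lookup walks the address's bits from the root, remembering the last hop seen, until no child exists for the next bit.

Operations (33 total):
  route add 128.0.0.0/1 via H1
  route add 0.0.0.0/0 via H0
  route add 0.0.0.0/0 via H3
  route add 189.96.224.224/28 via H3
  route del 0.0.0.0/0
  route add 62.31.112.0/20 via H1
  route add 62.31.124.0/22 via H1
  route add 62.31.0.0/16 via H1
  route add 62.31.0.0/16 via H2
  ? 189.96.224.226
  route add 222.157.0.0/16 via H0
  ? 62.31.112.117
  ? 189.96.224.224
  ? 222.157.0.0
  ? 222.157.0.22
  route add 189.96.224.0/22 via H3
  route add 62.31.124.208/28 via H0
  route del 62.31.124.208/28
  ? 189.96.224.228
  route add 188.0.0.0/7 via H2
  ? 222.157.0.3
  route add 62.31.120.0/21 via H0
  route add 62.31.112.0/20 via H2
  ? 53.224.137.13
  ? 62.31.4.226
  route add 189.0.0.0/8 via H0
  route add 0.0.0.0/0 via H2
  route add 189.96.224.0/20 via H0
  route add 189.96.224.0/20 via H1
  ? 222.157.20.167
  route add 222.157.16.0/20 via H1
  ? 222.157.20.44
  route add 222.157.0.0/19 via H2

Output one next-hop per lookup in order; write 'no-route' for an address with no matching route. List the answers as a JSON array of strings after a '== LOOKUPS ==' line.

Trace:
  + 128.0.0.0/1 (H1) depth=1
  + 0.0.0.0/0 (H0) depth=0
  + 0.0.0.0/0 (H3) depth=0
  + 189.96.224.224/28 (H3) depth=28
  del 0.0.0.0/0 (clear depth 0)
  + 62.31.112.0/20 (H1) depth=20
  + 62.31.124.0/22 (H1) depth=22
  + 62.31.0.0/16 (H1) depth=16
  + 62.31.0.0/16 (H2) depth=16
  lookup 189.96.224.226: bits 1011110101100000111000001110 walk d0:-→d1:H1→d2:-→d3:-→d4:-→d5:-→d6:-→d7:-→d8:-→d9:-→d10:-→d11:-→d12:-→d13:-→d14:-→d15:-→d16:-→d17:-→d18:-→d19:-→d20:-→d21:-→d22:-→d23:-→d24:-→d25:-→d26:-→d27:-→d28:H3 -> H3
  + 222.157.0.0/16 (H0) depth=16
  lookup 62.31.112.117: bits 00111110000111110111 walk d0:-→d1:-→d2:-→d3:-→d4:-→d5:-→d6:-→d7:-→d8:-→d9:-→d10:-→d11:-→d12:-→d13:-→d14:-→d15:-→d16:H2→d17:-→d18:-→d19:-→d20:H1 -> H1
  lookup 189.96.224.224: bits 1011110101100000111000001110 walk d0:-→d1:H1→d2:-→d3:-→d4:-→d5:-→d6:-→d7:-→d8:-→d9:-→d10:-→d11:-→d12:-→d13:-→d14:-→d15:-→d16:-→d17:-→d18:-→d19:-→d20:-→d21:-→d22:-→d23:-→d24:-→d25:-→d26:-→d27:-→d28:H3 -> H3
  lookup 222.157.0.0: bits 1101111010011101 walk d0:-→d1:H1→d2:-→d3:-→d4:-→d5:-→d6:-→d7:-→d8:-→d9:-→d10:-→d11:-→d12:-→d13:-→d14:-→d15:-→d16:H0 -> H0
  lookup 222.157.0.22: bits 1101111010011101 walk d0:-→d1:H1→d2:-→d3:-→d4:-→d5:-→d6:-→d7:-→d8:-→d9:-→d10:-→d11:-→d12:-→d13:-→d14:-→d15:-→d16:H0 -> H0
  + 189.96.224.0/22 (H3) depth=22
  + 62.31.124.208/28 (H0) depth=28
  del 62.31.124.208/28 (clear depth 28)
  lookup 189.96.224.228: bits 1011110101100000111000001110 walk d0:-→d1:H1→d2:-→d3:-→d4:-→d5:-→d6:-→d7:-→d8:-→d9:-→d10:-→d11:-→d12:-→d13:-→d14:-→d15:-→d16:-→d17:-→d18:-→d19:-→d20:-→d21:-→d22:H3→d23:-→d24:-→d25:-→d26:-→d27:-→d28:H3 -> H3
  + 188.0.0.0/7 (H2) depth=7
  lookup 222.157.0.3: bits 1101111010011101 walk d0:-→d1:H1→d2:-→d3:-→d4:-→d5:-→d6:-→d7:-→d8:-→d9:-→d10:-→d11:-→d12:-→d13:-→d14:-→d15:-→d16:H0 -> H0
  + 62.31.120.0/21 (H0) depth=21
  + 62.31.112.0/20 (H2) depth=20
  lookup 53.224.137.13: bits 0011 walk d0:-→d1:-→d2:-→d3:-→d4:- -> no-route
  lookup 62.31.4.226: bits 00111110000111110 walk d0:-→d1:-→d2:-→d3:-→d4:-→d5:-→d6:-→d7:-→d8:-→d9:-→d10:-→d11:-→d12:-→d13:-→d14:-→d15:-→d16:H2→d17:- -> H2
  + 189.0.0.0/8 (H0) depth=8
  + 0.0.0.0/0 (H2) depth=0
  + 189.96.224.0/20 (H0) depth=20
  + 189.96.224.0/20 (H1) depth=20
  lookup 222.157.20.167: bits 1101111010011101 walk d0:H2→d1:H1→d2:-→d3:-→d4:-→d5:-→d6:-→d7:-→d8:-→d9:-→d10:-→d11:-→d12:-→d13:-→d14:-→d15:-→d16:H0 -> H0
  + 222.157.16.0/20 (H1) depth=20
  lookup 222.157.20.44: bits 11011110100111010001 walk d0:H2→d1:H1→d2:-→d3:-→d4:-→d5:-→d6:-→d7:-→d8:-→d9:-→d10:-→d11:-→d12:-→d13:-→d14:-→d15:-→d16:H0→d17:-→d18:-→d19:-→d20:H1 -> H1
  + 222.157.0.0/19 (H2) depth=19

== LOOKUPS ==
["H3","H1","H3","H0","H0","H3","H0","no-route","H2","H0","H1"]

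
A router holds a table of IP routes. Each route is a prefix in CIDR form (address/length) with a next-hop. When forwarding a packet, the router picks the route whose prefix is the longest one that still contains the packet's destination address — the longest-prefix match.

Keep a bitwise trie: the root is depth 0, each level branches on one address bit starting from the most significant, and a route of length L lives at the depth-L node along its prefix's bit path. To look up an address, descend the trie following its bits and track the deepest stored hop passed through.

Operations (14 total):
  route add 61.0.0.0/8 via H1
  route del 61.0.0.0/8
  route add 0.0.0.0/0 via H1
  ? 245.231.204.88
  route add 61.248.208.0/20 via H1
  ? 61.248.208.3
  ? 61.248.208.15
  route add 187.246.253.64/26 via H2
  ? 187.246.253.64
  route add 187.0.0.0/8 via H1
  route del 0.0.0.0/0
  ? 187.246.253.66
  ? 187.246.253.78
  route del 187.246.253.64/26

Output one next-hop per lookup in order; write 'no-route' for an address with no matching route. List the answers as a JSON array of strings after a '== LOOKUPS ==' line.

Process each operation:
  + 61.0.0.0/8 (H1) depth=8
  - 61.0.0.0/8 clear@8
  + 0.0.0.0/0 (H1) depth=0
  ? 245.231.204.88  path d0:H1  best=H1
  + 61.248.208.0/20 (H1) depth=20
  ? 61.248.208.3  path d0:H1→d1:-→d2:-→d3:-→d4:-→d5:-→d6:-→d7:-→d8:-→d9:-→d10:-→d11:-→d12:-→d13:-→d14:-→d15:-→d16:-→d17:-→d18:-→d19:-→d20:H1  best=H1
  ? 61.248.208.15  path d0:H1→d1:-→d2:-→d3:-→d4:-→d5:-→d6:-→d7:-→d8:-→d9:-→d10:-→d11:-→d12:-→d13:-→d14:-→d15:-→d16:-→d17:-→d18:-→d19:-→d20:H1  best=H1
  + 187.246.253.64/26 (H2) depth=26
  ? 187.246.253.64  path d0:H1→d1:-→d2:-→d3:-→d4:-→d5:-→d6:-→d7:-→d8:-→d9:-→d10:-→d11:-→d12:-→d13:-→d14:-→d15:-→d16:-→d17:-→d18:-→d19:-→d20:-→d21:-→d22:-→d23:-→d24:-→d25:-→d26:H2  best=H2
  + 187.0.0.0/8 (H1) depth=8
  - 0.0.0.0/0 clear@0
  ? 187.246.253.66  path d0:-→d1:-→d2:-→d3:-→d4:-→d5:-→d6:-→d7:-→d8:H1→d9:-→d10:-→d11:-→d12:-→d13:-→d14:-→d15:-→d16:-→d17:-→d18:-→d19:-→d20:-→d21:-→d22:-→d23:-→d24:-→d25:-→d26:H2  best=H2
  ? 187.246.253.78  path d0:-→d1:-→d2:-→d3:-→d4:-→d5:-→d6:-→d7:-→d8:H1→d9:-→d10:-→d11:-→d12:-→d13:-→d14:-→d15:-→d16:-→d17:-→d18:-→d19:-→d20:-→d21:-→d22:-→d23:-→d24:-→d25:-→d26:H2  best=H2
  - 187.246.253.64/26 clear@26

== LOOKUPS ==
["H1","H1","H1","H2","H2","H2"]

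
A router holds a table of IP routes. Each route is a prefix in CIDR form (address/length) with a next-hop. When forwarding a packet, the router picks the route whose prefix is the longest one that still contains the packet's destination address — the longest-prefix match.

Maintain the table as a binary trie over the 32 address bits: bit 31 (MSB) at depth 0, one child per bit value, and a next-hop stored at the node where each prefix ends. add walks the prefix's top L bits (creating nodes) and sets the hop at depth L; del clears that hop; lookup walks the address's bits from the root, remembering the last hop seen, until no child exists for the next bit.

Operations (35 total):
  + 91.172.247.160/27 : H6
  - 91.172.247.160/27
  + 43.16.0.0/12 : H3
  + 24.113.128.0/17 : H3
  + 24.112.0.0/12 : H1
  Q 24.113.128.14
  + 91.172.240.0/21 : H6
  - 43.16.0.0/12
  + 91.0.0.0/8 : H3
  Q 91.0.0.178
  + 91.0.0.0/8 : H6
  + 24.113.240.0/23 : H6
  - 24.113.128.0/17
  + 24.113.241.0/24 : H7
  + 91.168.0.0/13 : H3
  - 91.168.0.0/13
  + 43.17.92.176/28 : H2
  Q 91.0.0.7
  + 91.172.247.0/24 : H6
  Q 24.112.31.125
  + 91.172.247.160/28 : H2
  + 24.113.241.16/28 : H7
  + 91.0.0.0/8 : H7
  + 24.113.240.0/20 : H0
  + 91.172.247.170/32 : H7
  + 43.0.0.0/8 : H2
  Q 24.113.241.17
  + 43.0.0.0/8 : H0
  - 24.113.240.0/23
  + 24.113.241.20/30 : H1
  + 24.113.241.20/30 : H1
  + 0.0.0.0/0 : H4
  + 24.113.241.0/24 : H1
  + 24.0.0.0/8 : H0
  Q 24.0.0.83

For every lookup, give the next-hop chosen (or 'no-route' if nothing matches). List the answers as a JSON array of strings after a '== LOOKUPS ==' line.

Apply in order:
  + 91.172.247.160/27 (H6) depth=27
  del 91.172.247.160/27 (clear depth 27)
  + 43.16.0.0/12 (H3) depth=12
  + 24.113.128.0/17 (H3) depth=17
  + 24.112.0.0/12 (H1) depth=12
  Q 24.113.128.14: descend 00011000011100011 ; hops seen [H1,H3] ; pick H3
  + 91.172.240.0/21 (H6) depth=21
  del 43.16.0.0/12 (clear depth 12)
  + 91.0.0.0/8 (H3) depth=8
  Q 91.0.0.178: descend 01011011 ; hops seen [H3] ; pick H3
  + 91.0.0.0/8 (H6) depth=8
  + 24.113.240.0/23 (H6) depth=23
  del 24.113.128.0/17 (clear depth 17)
  + 24.113.241.0/24 (H7) depth=24
  + 91.168.0.0/13 (H3) depth=13
  del 91.168.0.0/13 (clear depth 13)
  + 43.17.92.176/28 (H2) depth=28
  Q 91.0.0.7: descend 01011011 ; hops seen [H6] ; pick H6
  + 91.172.247.0/24 (H6) depth=24
  Q 24.112.31.125: descend 000110000111000 ; hops seen [H1] ; pick H1
  + 91.172.247.160/28 (H2) depth=28
  + 24.113.241.16/28 (H7) depth=28
  + 91.0.0.0/8 (H7) depth=8
  + 24.113.240.0/20 (H0) depth=20
  + 91.172.247.170/32 (H7) depth=32
  + 43.0.0.0/8 (H2) depth=8
  Q 24.113.241.17: descend 0001100001110001111100010001 ; hops seen [H1,H0,H6,H7,H7] ; pick H7
  + 43.0.0.0/8 (H0) depth=8
  del 24.113.240.0/23 (clear depth 23)
  + 24.113.241.20/30 (H1) depth=30
  + 24.113.241.20/30 (H1) depth=30
  + 0.0.0.0/0 (H4) depth=0
  + 24.113.241.0/24 (H1) depth=24
  + 24.0.0.0/8 (H0) depth=8
  Q 24.0.0.83: descend 000110000 ; hops seen [H4,H0] ; pick H0

== LOOKUPS ==
["H3","H3","H6","H1","H7","H0"]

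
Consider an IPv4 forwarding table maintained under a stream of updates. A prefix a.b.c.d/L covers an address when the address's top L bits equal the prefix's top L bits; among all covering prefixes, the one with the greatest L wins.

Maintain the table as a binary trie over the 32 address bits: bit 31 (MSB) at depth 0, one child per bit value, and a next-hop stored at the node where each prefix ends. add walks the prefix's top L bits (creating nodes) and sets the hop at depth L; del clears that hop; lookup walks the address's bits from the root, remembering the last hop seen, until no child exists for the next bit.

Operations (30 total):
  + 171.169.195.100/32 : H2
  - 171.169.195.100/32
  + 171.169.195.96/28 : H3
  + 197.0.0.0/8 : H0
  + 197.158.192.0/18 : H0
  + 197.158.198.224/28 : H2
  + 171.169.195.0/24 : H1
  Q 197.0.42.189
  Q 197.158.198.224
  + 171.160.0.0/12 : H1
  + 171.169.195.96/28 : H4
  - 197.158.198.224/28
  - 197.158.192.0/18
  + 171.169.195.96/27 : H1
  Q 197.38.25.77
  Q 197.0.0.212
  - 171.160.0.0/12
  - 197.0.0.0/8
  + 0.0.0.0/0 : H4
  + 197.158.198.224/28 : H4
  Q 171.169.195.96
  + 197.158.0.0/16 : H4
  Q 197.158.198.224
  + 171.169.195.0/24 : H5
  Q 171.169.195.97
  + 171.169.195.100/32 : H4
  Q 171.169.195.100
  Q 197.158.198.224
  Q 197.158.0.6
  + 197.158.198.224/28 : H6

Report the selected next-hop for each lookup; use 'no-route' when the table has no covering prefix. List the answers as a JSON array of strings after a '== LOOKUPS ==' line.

Trace:
  + 171.169.195.100/32 (H2) depth=32
  del 171.169.195.100/32 (clear depth 32)
  + 171.169.195.96/28 (H3) depth=28
  + 197.0.0.0/8 (H0) depth=8
  + 197.158.192.0/18 (H0) depth=18
  + 197.158.198.224/28 (H2) depth=28
  + 171.169.195.0/24 (H1) depth=24
  ? 197.0.42.189  path d0:-→d1:-→d2:-→d3:-→d4:-→d5:-→d6:-→d7:-→d8:H0  best=H0
  ? 197.158.198.224  path d0:-→d1:-→d2:-→d3:-→d4:-→d5:-→d6:-→d7:-→d8:H0→d9:-→d10:-→d11:-→d12:-→d13:-→d14:-→d15:-→d16:-→d17:-→d18:H0→d19:-→d20:-→d21:-→d22:-→d23:-→d24:-→d25:-→d26:-→d27:-→d28:H2  best=H2
  + 171.160.0.0/12 (H1) depth=12
  + 171.169.195.96/28 (H4) depth=28
  del 197.158.198.224/28 (clear depth 28)
  del 197.158.192.0/18 (clear depth 18)
  + 171.169.195.96/27 (H1) depth=27
  ? 197.38.25.77  path d0:-→d1:-→d2:-→d3:-→d4:-→d5:-→d6:-→d7:-→d8:H0  best=H0
  ? 197.0.0.212  path d0:-→d1:-→d2:-→d3:-→d4:-→d5:-→d6:-→d7:-→d8:H0  best=H0
  del 171.160.0.0/12 (clear depth 12)
  del 197.0.0.0/8 (clear depth 8)
  + 0.0.0.0/0 (H4) depth=0
  + 197.158.198.224/28 (H4) depth=28
  ? 171.169.195.96  path d0:H4→d1:-→d2:-→d3:-→d4:-→d5:-→d6:-→d7:-→d8:-→d9:-→d10:-→d11:-→d12:-→d13:-→d14:-→d15:-→d16:-→d17:-→d18:-→d19:-→d20:-→d21:-→d22:-→d23:-→d24:H1→d25:-→d26:-→d27:H1→d28:H4→d29:-  best=H4
  + 197.158.0.0/16 (H4) depth=16
  ? 197.158.198.224  path d0:H4→d1:-→d2:-→d3:-→d4:-→d5:-→d6:-→d7:-→d8:-→d9:-→d10:-→d11:-→d12:-→d13:-→d14:-→d15:-→d16:H4→d17:-→d18:-→d19:-→d20:-→d21:-→d22:-→d23:-→d24:-→d25:-→d26:-→d27:-→d28:H4  best=H4
  + 171.169.195.0/24 (H5) depth=24
  ? 171.169.195.97  path d0:H4→d1:-→d2:-→d3:-→d4:-→d5:-→d6:-→d7:-→d8:-→d9:-→d10:-→d11:-→d12:-→d13:-→d14:-→d15:-→d16:-→d17:-→d18:-→d19:-→d20:-→d21:-→d22:-→d23:-→d24:H5→d25:-→d26:-→d27:H1→d28:H4→d29:-  best=H4
  + 171.169.195.100/32 (H4) depth=32
  ? 171.169.195.100  path d0:H4→d1:-→d2:-→d3:-→d4:-→d5:-→d6:-→d7:-→d8:-→d9:-→d10:-→d11:-→d12:-→d13:-→d14:-→d15:-→d16:-→d17:-→d18:-→d19:-→d20:-→d21:-→d22:-→d23:-→d24:H5→d25:-→d26:-→d27:H1→d28:H4→d29:-→d30:-→d31:-→d32:H4  best=H4
  ? 197.158.198.224  path d0:H4→d1:-→d2:-→d3:-→d4:-→d5:-→d6:-→d7:-→d8:-→d9:-→d10:-→d11:-→d12:-→d13:-→d14:-→d15:-→d16:H4→d17:-→d18:-→d19:-→d20:-→d21:-→d22:-→d23:-→d24:-→d25:-→d26:-→d27:-→d28:H4  best=H4
  ? 197.158.0.6  path d0:H4→d1:-→d2:-→d3:-→d4:-→d5:-→d6:-→d7:-→d8:-→d9:-→d10:-→d11:-→d12:-→d13:-→d14:-→d15:-→d16:H4  best=H4
  + 197.158.198.224/28 (H6) depth=28

== LOOKUPS ==
["H0","H2","H0","H0","H4","H4","H4","H4","H4","H4"]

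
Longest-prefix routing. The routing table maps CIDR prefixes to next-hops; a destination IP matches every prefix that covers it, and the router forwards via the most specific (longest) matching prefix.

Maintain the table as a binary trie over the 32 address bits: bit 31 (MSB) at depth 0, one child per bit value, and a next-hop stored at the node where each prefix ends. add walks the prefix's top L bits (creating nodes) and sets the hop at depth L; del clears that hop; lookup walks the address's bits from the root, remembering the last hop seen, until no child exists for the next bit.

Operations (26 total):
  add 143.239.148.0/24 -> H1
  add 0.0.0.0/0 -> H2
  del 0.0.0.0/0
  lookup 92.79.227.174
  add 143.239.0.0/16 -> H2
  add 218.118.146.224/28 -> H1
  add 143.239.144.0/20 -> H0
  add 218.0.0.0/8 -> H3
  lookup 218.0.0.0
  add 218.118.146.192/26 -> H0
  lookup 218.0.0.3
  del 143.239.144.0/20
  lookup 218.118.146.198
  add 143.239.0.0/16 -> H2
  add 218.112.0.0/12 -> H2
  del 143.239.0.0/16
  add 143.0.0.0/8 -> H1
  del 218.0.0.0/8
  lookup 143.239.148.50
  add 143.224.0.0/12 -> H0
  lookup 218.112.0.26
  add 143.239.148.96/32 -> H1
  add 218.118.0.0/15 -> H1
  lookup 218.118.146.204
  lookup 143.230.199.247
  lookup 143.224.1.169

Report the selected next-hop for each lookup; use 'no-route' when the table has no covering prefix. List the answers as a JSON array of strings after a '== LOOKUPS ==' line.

Apply in order:
  add 143.239.148.0/24 -> H1 at depth 24
  add 0.0.0.0/0 -> H2 at depth 0
  del 0.0.0.0/0 (clear depth 0)
  Q 92.79.227.174: descend ε ; hops seen [∅] ; pick no-route
  add 143.239.0.0/16 -> H2 at depth 16
  add 218.118.146.224/28 -> H1 at depth 28
  add 143.239.144.0/20 -> H0 at depth 20
  add 218.0.0.0/8 -> H3 at depth 8
  Q 218.0.0.0: descend 110110100 ; hops seen [H3] ; pick H3
  add 218.118.146.192/26 -> H0 at depth 26
  Q 218.0.0.3: descend 110110100 ; hops seen [H3] ; pick H3
  del 143.239.144.0/20 (clear depth 20)
  Q 218.118.146.198: descend 11011010011101101001001011 ; hops seen [H3,H0] ; pick H0
  add 143.239.0.0/16 -> H2 at depth 16
  add 218.112.0.0/12 -> H2 at depth 12
  del 143.239.0.0/16 (clear depth 16)
  add 143.0.0.0/8 -> H1 at depth 8
  del 218.0.0.0/8 (clear depth 8)
  Q 143.239.148.50: descend 100011111110111110010100 ; hops seen [H1,H1] ; pick H1
  add 143.224.0.0/12 -> H0 at depth 12
  Q 218.112.0.26: descend 1101101001110 ; hops seen [H2] ; pick H2
  add 143.239.148.96/32 -> H1 at depth 32
  add 218.118.0.0/15 -> H1 at depth 15
  Q 218.118.146.204: descend 11011010011101101001001011 ; hops seen [H2,H1,H0] ; pick H0
  Q 143.230.199.247: descend 100011111110 ; hops seen [H1,H0] ; pick H0
  Q 143.224.1.169: descend 100011111110 ; hops seen [H1,H0] ; pick H0

== LOOKUPS ==
["no-route","H3","H3","H0","H1","H2","H0","H0","H0"]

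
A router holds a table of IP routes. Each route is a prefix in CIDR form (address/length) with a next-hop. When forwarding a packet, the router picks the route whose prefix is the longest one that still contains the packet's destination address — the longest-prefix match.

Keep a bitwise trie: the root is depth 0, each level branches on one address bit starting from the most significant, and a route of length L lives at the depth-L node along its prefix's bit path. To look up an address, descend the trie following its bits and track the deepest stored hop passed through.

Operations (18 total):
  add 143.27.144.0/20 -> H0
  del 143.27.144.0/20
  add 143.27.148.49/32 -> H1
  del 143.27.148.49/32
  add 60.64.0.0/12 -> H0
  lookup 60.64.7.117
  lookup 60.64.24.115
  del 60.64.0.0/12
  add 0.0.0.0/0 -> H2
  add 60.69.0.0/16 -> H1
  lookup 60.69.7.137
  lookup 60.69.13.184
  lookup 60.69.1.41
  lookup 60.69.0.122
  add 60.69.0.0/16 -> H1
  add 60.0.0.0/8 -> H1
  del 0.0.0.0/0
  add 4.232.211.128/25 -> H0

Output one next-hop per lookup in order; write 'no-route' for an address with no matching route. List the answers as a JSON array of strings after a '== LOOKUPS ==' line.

Apply in order:
  + 143.27.144.0/20 (H0) depth=20
  - 143.27.144.0/20 clear@20
  + 143.27.148.49/32 (H1) depth=32
  - 143.27.148.49/32 clear@32
  + 60.64.0.0/12 (H0) depth=12
  lookup 60.64.7.117: bits 001111000100 walk d0:-→d1:-→d2:-→d3:-→d4:-→d5:-→d6:-→d7:-→d8:-→d9:-→d10:-→d11:-→d12:H0 -> H0
  lookup 60.64.24.115: bits 001111000100 walk d0:-→d1:-→d2:-→d3:-→d4:-→d5:-→d6:-→d7:-→d8:-→d9:-→d10:-→d11:-→d12:H0 -> H0
  - 60.64.0.0/12 clear@12
  + 0.0.0.0/0 (H2) depth=0
  + 60.69.0.0/16 (H1) depth=16
  lookup 60.69.7.137: bits 0011110001000101 walk d0:H2→d1:-→d2:-→d3:-→d4:-→d5:-→d6:-→d7:-→d8:-→d9:-→d10:-→d11:-→d12:-→d13:-→d14:-→d15:-→d16:H1 -> H1
  lookup 60.69.13.184: bits 0011110001000101 walk d0:H2→d1:-→d2:-→d3:-→d4:-→d5:-→d6:-→d7:-→d8:-→d9:-→d10:-→d11:-→d12:-→d13:-→d14:-→d15:-→d16:H1 -> H1
  lookup 60.69.1.41: bits 0011110001000101 walk d0:H2→d1:-→d2:-→d3:-→d4:-→d5:-→d6:-→d7:-→d8:-→d9:-→d10:-→d11:-→d12:-→d13:-→d14:-→d15:-→d16:H1 -> H1
  lookup 60.69.0.122: bits 0011110001000101 walk d0:H2→d1:-→d2:-→d3:-→d4:-→d5:-→d6:-→d7:-→d8:-→d9:-→d10:-→d11:-→d12:-→d13:-→d14:-→d15:-→d16:H1 -> H1
  + 60.69.0.0/16 (H1) depth=16
  + 60.0.0.0/8 (H1) depth=8
  - 0.0.0.0/0 clear@0
  + 4.232.211.128/25 (H0) depth=25

== LOOKUPS ==
["H0","H0","H1","H1","H1","H1"]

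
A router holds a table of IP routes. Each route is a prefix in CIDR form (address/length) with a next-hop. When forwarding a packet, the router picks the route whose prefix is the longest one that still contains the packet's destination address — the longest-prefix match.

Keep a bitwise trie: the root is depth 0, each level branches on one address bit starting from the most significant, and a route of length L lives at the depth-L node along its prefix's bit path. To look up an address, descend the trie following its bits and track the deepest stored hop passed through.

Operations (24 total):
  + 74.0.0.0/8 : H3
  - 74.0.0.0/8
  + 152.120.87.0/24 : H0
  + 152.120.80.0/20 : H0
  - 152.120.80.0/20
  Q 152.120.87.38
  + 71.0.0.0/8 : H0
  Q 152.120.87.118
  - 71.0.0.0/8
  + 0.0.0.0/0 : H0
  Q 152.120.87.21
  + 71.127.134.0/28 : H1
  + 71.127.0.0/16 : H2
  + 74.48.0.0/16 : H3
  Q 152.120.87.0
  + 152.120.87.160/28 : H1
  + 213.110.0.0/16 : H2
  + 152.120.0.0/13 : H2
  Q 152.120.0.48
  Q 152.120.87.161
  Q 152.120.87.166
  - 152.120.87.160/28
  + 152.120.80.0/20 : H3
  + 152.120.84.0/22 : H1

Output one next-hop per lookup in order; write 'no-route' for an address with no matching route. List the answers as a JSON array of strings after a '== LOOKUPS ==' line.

Apply in order:
  + 74.0.0.0/8 (H3) depth=8
  - 74.0.0.0/8 clear@8
  + 152.120.87.0/24 (H0) depth=24
  + 152.120.80.0/20 (H0) depth=20
  - 152.120.80.0/20 clear@20
  Q 152.120.87.38: descend 100110000111100001010111 ; hops seen [H0] ; pick H0
  + 71.0.0.0/8 (H0) depth=8
  Q 152.120.87.118: descend 100110000111100001010111 ; hops seen [H0] ; pick H0
  - 71.0.0.0/8 clear@8
  + 0.0.0.0/0 (H0) depth=0
  Q 152.120.87.21: descend 100110000111100001010111 ; hops seen [H0,H0] ; pick H0
  + 71.127.134.0/28 (H1) depth=28
  + 71.127.0.0/16 (H2) depth=16
  + 74.48.0.0/16 (H3) depth=16
  Q 152.120.87.0: descend 100110000111100001010111 ; hops seen [H0,H0] ; pick H0
  + 152.120.87.160/28 (H1) depth=28
  + 213.110.0.0/16 (H2) depth=16
  + 152.120.0.0/13 (H2) depth=13
  Q 152.120.0.48: descend 10011000011110000 ; hops seen [H0,H2] ; pick H2
  Q 152.120.87.161: descend 1001100001111000010101111010 ; hops seen [H0,H2,H0,H1] ; pick H1
  Q 152.120.87.166: descend 1001100001111000010101111010 ; hops seen [H0,H2,H0,H1] ; pick H1
  - 152.120.87.160/28 clear@28
  + 152.120.80.0/20 (H3) depth=20
  + 152.120.84.0/22 (H1) depth=22

== LOOKUPS ==
["H0","H0","H0","H0","H2","H1","H1"]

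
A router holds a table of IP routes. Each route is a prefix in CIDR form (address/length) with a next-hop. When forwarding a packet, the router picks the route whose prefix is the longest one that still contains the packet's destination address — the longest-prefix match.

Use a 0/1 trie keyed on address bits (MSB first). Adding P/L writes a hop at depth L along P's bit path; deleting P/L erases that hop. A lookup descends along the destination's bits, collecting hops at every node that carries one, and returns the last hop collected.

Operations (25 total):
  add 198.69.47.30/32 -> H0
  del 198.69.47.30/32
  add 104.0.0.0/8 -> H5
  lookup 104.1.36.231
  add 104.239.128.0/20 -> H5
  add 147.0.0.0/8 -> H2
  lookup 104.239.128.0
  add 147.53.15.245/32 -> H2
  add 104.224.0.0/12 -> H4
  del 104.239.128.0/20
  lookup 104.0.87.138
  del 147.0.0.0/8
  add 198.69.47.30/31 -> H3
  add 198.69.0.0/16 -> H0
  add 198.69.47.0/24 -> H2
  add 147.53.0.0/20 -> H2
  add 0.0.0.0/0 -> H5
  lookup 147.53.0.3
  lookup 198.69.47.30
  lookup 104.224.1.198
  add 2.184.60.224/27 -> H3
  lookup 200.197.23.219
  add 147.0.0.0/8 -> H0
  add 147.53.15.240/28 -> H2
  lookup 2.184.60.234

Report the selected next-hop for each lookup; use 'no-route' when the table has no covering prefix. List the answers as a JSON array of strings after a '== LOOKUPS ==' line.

Trace:
  add 198.69.47.30/32 -> H0 at depth 32
  del 198.69.47.30/32 (clear depth 32)
  add 104.0.0.0/8 -> H5 at depth 8
  Q 104.1.36.231: descend 01101000 ; hops seen [H5] ; pick H5
  add 104.239.128.0/20 -> H5 at depth 20
  add 147.0.0.0/8 -> H2 at depth 8
  Q 104.239.128.0: descend 01101000111011111000 ; hops seen [H5,H5] ; pick H5
  add 147.53.15.245/32 -> H2 at depth 32
  add 104.224.0.0/12 -> H4 at depth 12
  del 104.239.128.0/20 (clear depth 20)
  Q 104.0.87.138: descend 01101000 ; hops seen [H5] ; pick H5
  del 147.0.0.0/8 (clear depth 8)
  add 198.69.47.30/31 -> H3 at depth 31
  add 198.69.0.0/16 -> H0 at depth 16
  add 198.69.47.0/24 -> H2 at depth 24
  add 147.53.0.0/20 -> H2 at depth 20
  add 0.0.0.0/0 -> H5 at depth 0
  Q 147.53.0.3: descend 10010011001101010000 ; hops seen [H5,H2] ; pick H2
  Q 198.69.47.30: descend 11000110010001010010111100011110 ; hops seen [H5,H0,H2,H3] ; pick H3
  Q 104.224.1.198: descend 011010001110 ; hops seen [H5,H5,H4] ; pick H4
  add 2.184.60.224/27 -> H3 at depth 27
  Q 200.197.23.219: descend 1100 ; hops seen [H5] ; pick H5
  add 147.0.0.0/8 -> H0 at depth 8
  add 147.53.15.240/28 -> H2 at depth 28
  Q 2.184.60.234: descend 000000101011100000111100111 ; hops seen [H5,H3] ; pick H3

== LOOKUPS ==
["H5","H5","H5","H2","H3","H4","H5","H3"]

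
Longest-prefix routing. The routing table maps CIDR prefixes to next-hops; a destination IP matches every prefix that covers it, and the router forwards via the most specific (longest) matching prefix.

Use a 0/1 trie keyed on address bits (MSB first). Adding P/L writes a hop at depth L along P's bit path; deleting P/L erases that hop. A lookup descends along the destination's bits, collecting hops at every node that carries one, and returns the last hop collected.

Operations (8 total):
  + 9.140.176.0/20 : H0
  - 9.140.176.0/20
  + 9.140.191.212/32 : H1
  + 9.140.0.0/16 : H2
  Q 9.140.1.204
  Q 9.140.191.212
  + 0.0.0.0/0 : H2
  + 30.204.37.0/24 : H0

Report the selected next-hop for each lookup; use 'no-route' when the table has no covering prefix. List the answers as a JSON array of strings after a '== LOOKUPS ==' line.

Process each operation:
  + 9.140.176.0/20 (H0) depth=20
  - 9.140.176.0/20 clear@20
  + 9.140.191.212/32 (H1) depth=32
  + 9.140.0.0/16 (H2) depth=16
  lookup 9.140.1.204: bits 0000100110001100 walk d0:-→d1:-→d2:-→d3:-→d4:-→d5:-→d6:-→d7:-→d8:-→d9:-→d10:-→d11:-→d12:-→d13:-→d14:-→d15:-→d16:H2 -> H2
  lookup 9.140.191.212: bits 00001001100011001011111111010100 walk d0:-→d1:-→d2:-→d3:-→d4:-→d5:-→d6:-→d7:-→d8:-→d9:-→d10:-→d11:-→d12:-→d13:-→d14:-→d15:-→d16:H2→d17:-→d18:-→d19:-→d20:-→d21:-→d22:-→d23:-→d24:-→d25:-→d26:-→d27:-→d28:-→d29:-→d30:-→d31:-→d32:H1 -> H1
  + 0.0.0.0/0 (H2) depth=0
  + 30.204.37.0/24 (H0) depth=24

== LOOKUPS ==
["H2","H1"]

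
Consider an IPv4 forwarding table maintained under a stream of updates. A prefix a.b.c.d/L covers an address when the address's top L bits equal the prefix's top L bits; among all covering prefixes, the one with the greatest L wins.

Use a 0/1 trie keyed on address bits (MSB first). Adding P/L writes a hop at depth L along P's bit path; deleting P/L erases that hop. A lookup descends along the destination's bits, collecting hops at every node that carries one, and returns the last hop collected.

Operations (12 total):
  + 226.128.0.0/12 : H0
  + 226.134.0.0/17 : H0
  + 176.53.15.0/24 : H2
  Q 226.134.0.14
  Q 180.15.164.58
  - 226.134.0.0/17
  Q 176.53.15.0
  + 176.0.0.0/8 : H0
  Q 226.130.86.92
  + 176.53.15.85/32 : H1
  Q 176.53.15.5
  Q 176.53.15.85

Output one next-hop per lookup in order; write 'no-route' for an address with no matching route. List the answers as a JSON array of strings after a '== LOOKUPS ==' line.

Trace:
  + 226.128.0.0/12 (H0) depth=12
  + 226.134.0.0/17 (H0) depth=17
  + 176.53.15.0/24 (H2) depth=24
  Q 226.134.0.14: descend 11100010100001100 ; hops seen [H0,H0] ; pick H0
  Q 180.15.164.58: descend 10110 ; hops seen [∅] ; pick no-route
  del 226.134.0.0/17 (clear depth 17)
  Q 176.53.15.0: descend 101100000011010100001111 ; hops seen [H2] ; pick H2
  + 176.0.0.0/8 (H0) depth=8
  Q 226.130.86.92: descend 1110001010000 ; hops seen [H0] ; pick H0
  + 176.53.15.85/32 (H1) depth=32
  Q 176.53.15.5: descend 1011000000110101000011110 ; hops seen [H0,H2] ; pick H2
  Q 176.53.15.85: descend 10110000001101010000111101010101 ; hops seen [H0,H2,H1] ; pick H1

== LOOKUPS ==
["H0","no-route","H2","H0","H2","H1"]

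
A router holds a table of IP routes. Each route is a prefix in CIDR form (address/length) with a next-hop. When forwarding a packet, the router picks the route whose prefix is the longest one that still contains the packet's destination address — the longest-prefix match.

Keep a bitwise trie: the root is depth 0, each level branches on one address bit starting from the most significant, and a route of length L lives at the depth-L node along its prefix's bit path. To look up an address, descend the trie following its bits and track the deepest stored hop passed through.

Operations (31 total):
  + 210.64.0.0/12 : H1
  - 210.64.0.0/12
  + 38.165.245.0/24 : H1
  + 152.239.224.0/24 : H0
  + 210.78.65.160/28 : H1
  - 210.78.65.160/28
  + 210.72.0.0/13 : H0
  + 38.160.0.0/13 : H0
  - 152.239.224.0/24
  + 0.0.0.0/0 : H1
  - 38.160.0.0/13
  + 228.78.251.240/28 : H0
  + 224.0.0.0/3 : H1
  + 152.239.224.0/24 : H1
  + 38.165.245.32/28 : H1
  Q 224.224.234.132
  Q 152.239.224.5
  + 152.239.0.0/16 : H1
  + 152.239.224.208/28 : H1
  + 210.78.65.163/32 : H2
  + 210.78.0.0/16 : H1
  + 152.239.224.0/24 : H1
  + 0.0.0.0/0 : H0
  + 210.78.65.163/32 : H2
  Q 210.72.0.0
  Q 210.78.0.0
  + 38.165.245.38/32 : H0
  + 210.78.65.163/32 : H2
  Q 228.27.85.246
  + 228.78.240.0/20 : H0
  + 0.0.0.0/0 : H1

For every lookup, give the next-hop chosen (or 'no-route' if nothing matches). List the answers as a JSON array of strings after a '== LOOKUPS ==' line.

Trace:
  + 210.64.0.0/12 (H1) depth=12
  del 210.64.0.0/12 (clear depth 12)
  + 38.165.245.0/24 (H1) depth=24
  + 152.239.224.0/24 (H0) depth=24
  + 210.78.65.160/28 (H1) depth=28
  del 210.78.65.160/28 (clear depth 28)
  + 210.72.0.0/13 (H0) depth=13
  + 38.160.0.0/13 (H0) depth=13
  del 152.239.224.0/24 (clear depth 24)
  + 0.0.0.0/0 (H1) depth=0
  del 38.160.0.0/13 (clear depth 13)
  + 228.78.251.240/28 (H0) depth=28
  + 224.0.0.0/3 (H1) depth=3
  + 152.239.224.0/24 (H1) depth=24
  + 38.165.245.32/28 (H1) depth=28
  Q 224.224.234.132: descend 11100 ; hops seen [H1,H1] ; pick H1
  Q 152.239.224.5: descend 100110001110111111100000 ; hops seen [H1,H1] ; pick H1
  + 152.239.0.0/16 (H1) depth=16
  + 152.239.224.208/28 (H1) depth=28
  + 210.78.65.163/32 (H2) depth=32
  + 210.78.0.0/16 (H1) depth=16
  + 152.239.224.0/24 (H1) depth=24
  + 0.0.0.0/0 (H0) depth=0
  + 210.78.65.163/32 (H2) depth=32
  Q 210.72.0.0: descend 1101001001001 ; hops seen [H0,H0] ; pick H0
  Q 210.78.0.0: descend 11010010010011100 ; hops seen [H0,H0,H1] ; pick H1
  + 38.165.245.38/32 (H0) depth=32
  + 210.78.65.163/32 (H2) depth=32
  Q 228.27.85.246: descend 111001000 ; hops seen [H0,H1] ; pick H1
  + 228.78.240.0/20 (H0) depth=20
  + 0.0.0.0/0 (H1) depth=0

== LOOKUPS ==
["H1","H1","H0","H1","H1"]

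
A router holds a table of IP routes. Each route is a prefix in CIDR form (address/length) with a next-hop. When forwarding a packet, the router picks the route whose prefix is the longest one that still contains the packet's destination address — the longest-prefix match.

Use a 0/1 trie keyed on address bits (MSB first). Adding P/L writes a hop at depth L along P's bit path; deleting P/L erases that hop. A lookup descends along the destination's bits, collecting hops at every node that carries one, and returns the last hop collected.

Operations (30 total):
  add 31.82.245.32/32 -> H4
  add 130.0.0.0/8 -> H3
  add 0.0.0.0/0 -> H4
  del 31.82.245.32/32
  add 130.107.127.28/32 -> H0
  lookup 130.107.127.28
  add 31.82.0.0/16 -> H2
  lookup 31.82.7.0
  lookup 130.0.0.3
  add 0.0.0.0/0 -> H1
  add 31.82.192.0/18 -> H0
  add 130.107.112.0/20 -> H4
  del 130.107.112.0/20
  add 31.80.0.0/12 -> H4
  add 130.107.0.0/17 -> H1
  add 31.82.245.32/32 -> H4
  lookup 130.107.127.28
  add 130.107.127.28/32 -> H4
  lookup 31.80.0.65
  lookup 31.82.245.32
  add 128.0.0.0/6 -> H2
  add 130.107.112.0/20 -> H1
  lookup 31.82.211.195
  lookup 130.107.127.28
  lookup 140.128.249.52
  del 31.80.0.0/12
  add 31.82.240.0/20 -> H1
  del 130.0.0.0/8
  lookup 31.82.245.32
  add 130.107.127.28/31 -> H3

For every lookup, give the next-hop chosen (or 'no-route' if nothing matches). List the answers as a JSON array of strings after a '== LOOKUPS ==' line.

Process each operation:
  + 31.82.245.32/32 (H4) depth=32
  + 130.0.0.0/8 (H3) depth=8
  + 0.0.0.0/0 (H4) depth=0
  del 31.82.245.32/32 (clear depth 32)
  + 130.107.127.28/32 (H0) depth=32
  lookup 130.107.127.28: bits 10000010011010110111111100011100 walk d0:H4→d1:-→d2:-→d3:-→d4:-→d5:-→d6:-→d7:-→d8:H3→d9:-→d10:-→d11:-→d12:-→d13:-→d14:-→d15:-→d16:-→d17:-→d18:-→d19:-→d20:-→d21:-→d22:-→d23:-→d24:-→d25:-→d26:-→d27:-→d28:-→d29:-→d30:-→d31:-→d32:H0 -> H0
  + 31.82.0.0/16 (H2) depth=16
  lookup 31.82.7.0: bits 0001111101010010 walk d0:H4→d1:-→d2:-→d3:-→d4:-→d5:-→d6:-→d7:-→d8:-→d9:-→d10:-→d11:-→d12:-→d13:-→d14:-→d15:-→d16:H2 -> H2
  lookup 130.0.0.3: bits 100000100 walk d0:H4→d1:-→d2:-→d3:-→d4:-→d5:-→d6:-→d7:-→d8:H3→d9:- -> H3
  + 0.0.0.0/0 (H1) depth=0
  + 31.82.192.0/18 (H0) depth=18
  + 130.107.112.0/20 (H4) depth=20
  del 130.107.112.0/20 (clear depth 20)
  + 31.80.0.0/12 (H4) depth=12
  + 130.107.0.0/17 (H1) depth=17
  + 31.82.245.32/32 (H4) depth=32
  lookup 130.107.127.28: bits 10000010011010110111111100011100 walk d0:H1→d1:-→d2:-→d3:-→d4:-→d5:-→d6:-→d7:-→d8:H3→d9:-→d10:-→d11:-→d12:-→d13:-→d14:-→d15:-→d16:-→d17:H1→d18:-→d19:-→d20:-→d21:-→d22:-→d23:-→d24:-→d25:-→d26:-→d27:-→d28:-→d29:-→d30:-→d31:-→d32:H0 -> H0
  + 130.107.127.28/32 (H4) depth=32
  lookup 31.80.0.65: bits 00011111010100 walk d0:H1→d1:-→d2:-→d3:-→d4:-→d5:-→d6:-→d7:-→d8:-→d9:-→d10:-→d11:-→d12:H4→d13:-→d14:- -> H4
  lookup 31.82.245.32: bits 00011111010100101111010100100000 walk d0:H1→d1:-→d2:-→d3:-→d4:-→d5:-→d6:-→d7:-→d8:-→d9:-→d10:-→d11:-→d12:H4→d13:-→d14:-→d15:-→d16:H2→d17:-→d18:H0→d19:-→d20:-→d21:-→d22:-→d23:-→d24:-→d25:-→d26:-→d27:-→d28:-→d29:-→d30:-→d31:-→d32:H4 -> H4
  + 128.0.0.0/6 (H2) depth=6
  + 130.107.112.0/20 (H1) depth=20
  lookup 31.82.211.195: bits 000111110101001011 walk d0:H1→d1:-→d2:-→d3:-→d4:-→d5:-→d6:-→d7:-→d8:-→d9:-→d10:-→d11:-→d12:H4→d13:-→d14:-→d15:-→d16:H2→d17:-→d18:H0 -> H0
  lookup 130.107.127.28: bits 10000010011010110111111100011100 walk d0:H1→d1:-→d2:-→d3:-→d4:-→d5:-→d6:H2→d7:-→d8:H3→d9:-→d10:-→d11:-→d12:-→d13:-→d14:-→d15:-→d16:-→d17:H1→d18:-→d19:-→d20:H1→d21:-→d22:-→d23:-→d24:-→d25:-→d26:-→d27:-→d28:-→d29:-→d30:-→d31:-→d32:H4 -> H4
  lookup 140.128.249.52: bits 1000 walk d0:H1→d1:-→d2:-→d3:-→d4:- -> H1
  del 31.80.0.0/12 (clear depth 12)
  + 31.82.240.0/20 (H1) depth=20
  del 130.0.0.0/8 (clear depth 8)
  lookup 31.82.245.32: bits 00011111010100101111010100100000 walk d0:H1→d1:-→d2:-→d3:-→d4:-→d5:-→d6:-→d7:-→d8:-→d9:-→d10:-→d11:-→d12:-→d13:-→d14:-→d15:-→d16:H2→d17:-→d18:H0→d19:-→d20:H1→d21:-→d22:-→d23:-→d24:-→d25:-→d26:-→d27:-→d28:-→d29:-→d30:-→d31:-→d32:H4 -> H4
  + 130.107.127.28/31 (H3) depth=31

== LOOKUPS ==
["H0","H2","H3","H0","H4","H4","H0","H4","H1","H4"]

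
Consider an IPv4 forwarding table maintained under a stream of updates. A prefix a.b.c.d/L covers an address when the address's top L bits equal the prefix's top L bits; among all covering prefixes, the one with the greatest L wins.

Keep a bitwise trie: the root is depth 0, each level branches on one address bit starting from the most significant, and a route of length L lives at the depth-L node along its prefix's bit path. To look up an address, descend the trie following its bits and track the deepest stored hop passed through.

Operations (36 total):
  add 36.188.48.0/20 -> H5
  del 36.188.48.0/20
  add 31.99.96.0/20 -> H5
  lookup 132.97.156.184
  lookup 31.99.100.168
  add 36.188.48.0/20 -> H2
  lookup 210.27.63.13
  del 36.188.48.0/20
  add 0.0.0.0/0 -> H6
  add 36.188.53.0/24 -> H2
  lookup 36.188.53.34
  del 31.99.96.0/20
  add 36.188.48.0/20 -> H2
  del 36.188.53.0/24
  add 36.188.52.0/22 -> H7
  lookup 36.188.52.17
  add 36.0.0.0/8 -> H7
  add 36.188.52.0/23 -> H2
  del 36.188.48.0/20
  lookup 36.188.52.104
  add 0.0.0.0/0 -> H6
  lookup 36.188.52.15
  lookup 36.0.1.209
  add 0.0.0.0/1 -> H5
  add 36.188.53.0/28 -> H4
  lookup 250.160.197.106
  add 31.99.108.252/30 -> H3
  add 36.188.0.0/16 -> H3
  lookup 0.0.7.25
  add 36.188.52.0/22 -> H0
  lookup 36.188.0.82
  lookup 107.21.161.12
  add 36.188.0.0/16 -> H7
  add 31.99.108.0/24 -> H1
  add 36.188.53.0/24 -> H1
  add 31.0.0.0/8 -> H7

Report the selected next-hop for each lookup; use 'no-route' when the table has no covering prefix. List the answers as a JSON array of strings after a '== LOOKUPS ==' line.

Trace:
  add 36.188.48.0/20 -> H5 at depth 20
  - 36.188.48.0/20 clear@20
  add 31.99.96.0/20 -> H5 at depth 20
  lookup 132.97.156.184: bits ε walk d0:- -> no-route
  lookup 31.99.100.168: bits 00011111011000110110 walk d0:-→d1:-→d2:-→d3:-→d4:-→d5:-→d6:-→d7:-→d8:-→d9:-→d10:-→d11:-→d12:-→d13:-→d14:-→d15:-→d16:-→d17:-→d18:-→d19:-→d20:H5 -> H5
  add 36.188.48.0/20 -> H2 at depth 20
  lookup 210.27.63.13: bits ε walk d0:- -> no-route
  - 36.188.48.0/20 clear@20
  add 0.0.0.0/0 -> H6 at depth 0
  add 36.188.53.0/24 -> H2 at depth 24
  lookup 36.188.53.34: bits 001001001011110000110101 walk d0:H6→d1:-→d2:-→d3:-→d4:-→d5:-→d6:-→d7:-→d8:-→d9:-→d10:-→d11:-→d12:-→d13:-→d14:-→d15:-→d16:-→d17:-→d18:-→d19:-→d20:-→d21:-→d22:-→d23:-→d24:H2 -> H2
  - 31.99.96.0/20 clear@20
  add 36.188.48.0/20 -> H2 at depth 20
  - 36.188.53.0/24 clear@24
  add 36.188.52.0/22 -> H7 at depth 22
  lookup 36.188.52.17: bits 00100100101111000011010 walk d0:H6→d1:-→d2:-→d3:-→d4:-→d5:-→d6:-→d7:-→d8:-→d9:-→d10:-→d11:-→d12:-→d13:-→d14:-→d15:-→d16:-→d17:-→d18:-→d19:-→d20:H2→d21:-→d22:H7→d23:- -> H7
  add 36.0.0.0/8 -> H7 at depth 8
  add 36.188.52.0/23 -> H2 at depth 23
  - 36.188.48.0/20 clear@20
  lookup 36.188.52.104: bits 00100100101111000011010 walk d0:H6→d1:-→d2:-→d3:-→d4:-→d5:-→d6:-→d7:-→d8:H7→d9:-→d10:-→d11:-→d12:-→d13:-→d14:-→d15:-→d16:-→d17:-→d18:-→d19:-→d20:-→d21:-→d22:H7→d23:H2 -> H2
  add 0.0.0.0/0 -> H6 at depth 0
  lookup 36.188.52.15: bits 00100100101111000011010 walk d0:H6→d1:-→d2:-→d3:-→d4:-→d5:-→d6:-→d7:-→d8:H7→d9:-→d10:-→d11:-→d12:-→d13:-→d14:-→d15:-→d16:-→d17:-→d18:-→d19:-→d20:-→d21:-→d22:H7→d23:H2 -> H2
  lookup 36.0.1.209: bits 00100100 walk d0:H6→d1:-→d2:-→d3:-→d4:-→d5:-→d6:-→d7:-→d8:H7 -> H7
  add 0.0.0.0/1 -> H5 at depth 1
  add 36.188.53.0/28 -> H4 at depth 28
  lookup 250.160.197.106: bits ε walk d0:H6 -> H6
  add 31.99.108.252/30 -> H3 at depth 30
  add 36.188.0.0/16 -> H3 at depth 16
  lookup 0.0.7.25: bits 000 walk d0:H6→d1:H5→d2:-→d3:- -> H5
  add 36.188.52.0/22 -> H0 at depth 22
  lookup 36.188.0.82: bits 001001001011110000 walk d0:H6→d1:H5→d2:-→d3:-→d4:-→d5:-→d6:-→d7:-→d8:H7→d9:-→d10:-→d11:-→d12:-→d13:-→d14:-→d15:-→d16:H3→d17:-→d18:- -> H3
  lookup 107.21.161.12: bits 0 walk d0:H6→d1:H5 -> H5
  add 36.188.0.0/16 -> H7 at depth 16
  add 31.99.108.0/24 -> H1 at depth 24
  add 36.188.53.0/24 -> H1 at depth 24
  add 31.0.0.0/8 -> H7 at depth 8

== LOOKUPS ==
["no-route","H5","no-route","H2","H7","H2","H2","H7","H6","H5","H3","H5"]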